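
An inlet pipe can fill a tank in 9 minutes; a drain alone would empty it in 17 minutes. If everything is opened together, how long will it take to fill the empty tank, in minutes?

153/8 minutes

Net rate = 1/9 − 1/17 = (17 − 9)/153 = 8/153 per minute.
Filling time = 1 ÷ (8/153) = 153/8 minutes.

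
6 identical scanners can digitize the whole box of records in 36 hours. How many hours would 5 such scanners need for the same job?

Total work is 6·36 = 216 scanner-hours.
With 5 scanners: 216/5 hours.

216/5 hours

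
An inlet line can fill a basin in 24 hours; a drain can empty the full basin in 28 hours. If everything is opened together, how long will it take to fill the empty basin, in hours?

Net rate = 1/24 − 1/28 = (7 − 6)/168 = 1/168 per hour.
Filling time = 1 ÷ (1/168) = 168 hours.

168 hours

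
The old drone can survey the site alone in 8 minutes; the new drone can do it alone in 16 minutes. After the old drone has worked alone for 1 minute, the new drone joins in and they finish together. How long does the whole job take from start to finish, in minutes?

17/3 minutes

In 1 minute the old drone does 1/8 of the job, leaving 7/8.
The old drone and the new drone together work at 3/16 per minute, so finishing takes 7/8 ÷ 3/16 = 14/3 minutes.
Total time = 1 + 14/3 = 17/3 minutes.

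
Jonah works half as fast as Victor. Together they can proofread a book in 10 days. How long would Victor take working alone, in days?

15 days

Let Victor's rate be r; then Jonah's rate is (1/2)r, so together (1/2 + 1)r = (3/2)r = 1/10.
Thus r = 1/15 per day.
Victor alone: 15 days; Jonah alone: 30 days.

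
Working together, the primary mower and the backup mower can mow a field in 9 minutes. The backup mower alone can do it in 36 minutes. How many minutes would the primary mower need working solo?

12 minutes

Combined rate is 1/9 per minute.
Known contribution: 1/36 per minute.
So the primary mower's rate is 1/9 − 1/36 = 1/12, meaning 12 minutes alone.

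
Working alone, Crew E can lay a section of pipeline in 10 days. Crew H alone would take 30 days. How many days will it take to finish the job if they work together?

15/2 days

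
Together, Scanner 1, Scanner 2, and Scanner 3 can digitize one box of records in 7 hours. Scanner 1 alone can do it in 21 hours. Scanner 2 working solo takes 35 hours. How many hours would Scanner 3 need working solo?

Combined rate is 1/7 per hour.
Known contribution: 1/21 + 1/35 = (5 + 3)/105 = 8/105 per hour.
So Scanner 3's rate is 1/7 − 8/105 = 1/15, meaning 15 hours alone.

15 hours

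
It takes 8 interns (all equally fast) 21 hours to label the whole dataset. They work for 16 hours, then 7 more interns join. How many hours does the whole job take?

56/3 hours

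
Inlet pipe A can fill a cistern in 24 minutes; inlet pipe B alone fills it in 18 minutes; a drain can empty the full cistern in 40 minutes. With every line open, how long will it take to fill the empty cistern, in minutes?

Net rate = 1/24 + 1/18 − 1/40 = (15 + 20 − 9)/360 = 26/360 = 13/180 per minute.
Filling time = 1 ÷ (13/180) = 180/13 minutes.

180/13 minutes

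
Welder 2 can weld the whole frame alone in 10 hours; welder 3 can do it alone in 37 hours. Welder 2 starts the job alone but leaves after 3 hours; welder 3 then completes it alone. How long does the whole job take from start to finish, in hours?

In 3 hours welder 2 does 3/10 of the job, leaving 7/10.
Welder 3 works at 1/37 per hour, so finishing takes 7/10 ÷ 1/37 = 259/10 hours.
Total time = 3 + 259/10 = 289/10 hours.

289/10 hours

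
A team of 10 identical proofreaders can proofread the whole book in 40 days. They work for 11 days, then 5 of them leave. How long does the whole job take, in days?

69 days

One proofreader does 1/400 of the job per day.
After 11 days with 10 proofreaders, 11/40 is done (29/40 left).
With 5 proofreaders the rate is 5/400 = 1/80, so the rest takes 29/40 ÷ 1/80 = 58 days.
Total = 11 + 58 = 69 days.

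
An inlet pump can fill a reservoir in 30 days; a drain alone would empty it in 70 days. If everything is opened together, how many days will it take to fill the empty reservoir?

Net rate = 1/30 − 1/70 = (7 − 3)/210 = 4/210 = 2/105 per day.
Filling time = 1 ÷ (2/105) = 105/2 days.

105/2 days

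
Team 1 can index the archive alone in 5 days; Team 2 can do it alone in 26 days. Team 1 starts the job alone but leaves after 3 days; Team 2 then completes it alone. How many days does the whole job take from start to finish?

67/5 days

In 3 days Team 1 does 3/5 of the job, leaving 2/5.
Team 2 works at 1/26 per day, so finishing takes 2/5 ÷ 1/26 = 52/5 days.
Total time = 3 + 52/5 = 67/5 days.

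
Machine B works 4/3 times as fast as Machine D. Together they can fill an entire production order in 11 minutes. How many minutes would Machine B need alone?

Let Machine D's rate be r; then Machine B's rate is (4/3)r, so together (4/3 + 1)r = (7/3)r = 1/11.
Thus r = 3/77 per minute.
Machine D alone: 77/3 minutes; Machine B alone: 77/4 minutes.

77/4 minutes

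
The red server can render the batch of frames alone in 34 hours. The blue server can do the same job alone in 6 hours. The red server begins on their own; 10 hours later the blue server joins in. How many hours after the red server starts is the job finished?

In the first 10 hours the red server alone does 10/34 = 5/17 of the job, leaving 12/17.
Once everyone is working, combined rate: 1/34 + 1/6 = (3 + 17)/102 = 20/102 = 10/51 per hour.
Remaining 12/17 at 10/51 per hour takes 18/5 hours.
Total from the start = 10 + 18/5 = 68/5 hours.

68/5 hours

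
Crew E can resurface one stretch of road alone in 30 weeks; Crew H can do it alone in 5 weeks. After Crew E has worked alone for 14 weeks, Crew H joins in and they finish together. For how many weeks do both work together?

In 14 weeks Crew E does 14/30 = 7/15 of the job, leaving 8/15.
Crew E and Crew H together work at 7/30 per week, so finishing takes 8/15 ÷ 7/30 = 16/7 weeks.

16/7 weeks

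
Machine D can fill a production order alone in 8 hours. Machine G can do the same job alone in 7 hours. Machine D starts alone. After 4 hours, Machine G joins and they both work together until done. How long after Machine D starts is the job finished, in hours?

88/15 hours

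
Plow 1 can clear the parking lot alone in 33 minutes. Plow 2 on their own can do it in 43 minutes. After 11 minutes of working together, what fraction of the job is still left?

53/129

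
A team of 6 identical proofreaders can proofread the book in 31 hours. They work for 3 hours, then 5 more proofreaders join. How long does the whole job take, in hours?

One proofreader does 1/186 of the job per hour.
After 3 hours with 6 proofreaders, 3/31 is done (28/31 left).
With 11 proofreaders the rate is 11/186, so the rest takes 28/31 ÷ 11/186 = 168/11 hours.
Total = 3 + 168/11 = 201/11 hours.

201/11 hours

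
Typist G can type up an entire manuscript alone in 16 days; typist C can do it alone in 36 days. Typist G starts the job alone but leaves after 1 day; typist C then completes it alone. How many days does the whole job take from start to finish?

139/4 days

In 1 day typist G does 1/16 of the job, leaving 15/16.
Typist C works at 1/36 per day, so finishing takes 15/16 ÷ 1/36 = 135/4 days.
Total time = 1 + 135/4 = 139/4 days.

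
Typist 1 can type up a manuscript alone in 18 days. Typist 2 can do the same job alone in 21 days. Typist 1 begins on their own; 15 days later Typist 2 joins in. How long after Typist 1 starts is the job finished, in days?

In the first 15 days Typist 1 alone does 15/18 = 5/6 of the job, leaving 1/6.
Once everyone is working, combined rate: 1/18 + 1/21 = (7 + 6)/126 = 13/126 per day.
Remaining 1/6 at 13/126 per day takes 21/13 days.
Total from the start = 15 + 21/13 = 216/13 days.

216/13 days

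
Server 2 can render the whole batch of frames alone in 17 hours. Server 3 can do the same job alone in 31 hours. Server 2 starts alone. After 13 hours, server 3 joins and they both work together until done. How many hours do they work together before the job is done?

In the first 13 hours server 2 alone does 13/17 of the job, leaving 4/17.
Once everyone is working, combined rate: 1/17 + 1/31 = (31 + 17)/527 = 48/527 per hour.
Remaining 4/17 at 48/527 per hour takes 31/12 hours.

31/12 hours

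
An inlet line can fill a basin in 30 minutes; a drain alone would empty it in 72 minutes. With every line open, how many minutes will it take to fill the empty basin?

360/7 minutes

Net rate = 1/30 − 1/72 = (12 − 5)/360 = 7/360 per minute.
Filling time = 1 ÷ (7/360) = 360/7 minutes.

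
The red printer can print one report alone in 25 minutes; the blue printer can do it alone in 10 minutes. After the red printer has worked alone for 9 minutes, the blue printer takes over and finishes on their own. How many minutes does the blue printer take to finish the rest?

32/5 minutes

In 9 minutes the red printer does 9/25 of the job, leaving 16/25.
The blue printer works at 1/10 per minute, so finishing takes 16/25 ÷ 1/10 = 32/5 minutes.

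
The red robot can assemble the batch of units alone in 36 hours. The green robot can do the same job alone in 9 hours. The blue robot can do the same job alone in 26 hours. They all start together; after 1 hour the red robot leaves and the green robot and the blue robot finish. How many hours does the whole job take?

13/2 hours

In the first 1 hour the combined rate is 83/468, so 83/468 of the job is done, leaving 385/468.
After the red robot leaves the rate is 35/234 per hour; the remaining 385/468 takes 11/2 hours.
Total = 1 + 11/2 = 13/2 hours.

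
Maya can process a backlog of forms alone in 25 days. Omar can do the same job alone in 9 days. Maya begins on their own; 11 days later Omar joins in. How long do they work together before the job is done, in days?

In the first 11 days Maya alone does 11/25 of the job, leaving 14/25.
Once everyone is working, combined rate: 1/25 + 1/9 = (9 + 25)/225 = 34/225 per day.
Remaining 14/25 at 34/225 per day takes 63/17 days.

63/17 days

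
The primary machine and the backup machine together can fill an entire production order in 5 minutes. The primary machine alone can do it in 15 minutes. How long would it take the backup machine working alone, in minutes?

Combined rate is 1/5 per minute.
Known contribution: 1/15 per minute.
So the backup machine's rate is 1/5 − 1/15 = 2/15, meaning 15/2 minutes alone.

15/2 minutes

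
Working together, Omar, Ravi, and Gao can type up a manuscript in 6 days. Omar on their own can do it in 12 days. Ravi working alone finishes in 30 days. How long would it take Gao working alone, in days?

20 days

Combined rate is 1/6 per day.
Known contribution: 1/12 + 1/30 = (5 + 2)/60 = 7/60 per day.
So Gao's rate is 1/6 − 7/60 = 1/20, meaning 20 days alone.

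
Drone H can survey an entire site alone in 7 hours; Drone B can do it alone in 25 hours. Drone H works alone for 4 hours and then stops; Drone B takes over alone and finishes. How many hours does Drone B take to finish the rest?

In 4 hours Drone H does 4/7 of the job, leaving 3/7.
Drone B works at 1/25 per hour, so finishing takes 3/7 ÷ 1/25 = 75/7 hours.

75/7 hours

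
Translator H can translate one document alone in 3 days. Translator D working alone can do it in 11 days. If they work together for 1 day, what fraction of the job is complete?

14/33

Combined rate: 1/3 + 1/11 = (11 + 3)/33 = 14/33 per day.
In 1 day they complete 1·14/33 = 14/33 of the job.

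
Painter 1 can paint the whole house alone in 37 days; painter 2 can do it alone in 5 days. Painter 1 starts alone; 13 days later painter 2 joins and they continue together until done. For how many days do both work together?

In 13 days painter 1 does 13/37 of the job, leaving 24/37.
Painter 1 and painter 2 together work at 42/185 per day, so finishing takes 24/37 ÷ 42/185 = 20/7 days.

20/7 days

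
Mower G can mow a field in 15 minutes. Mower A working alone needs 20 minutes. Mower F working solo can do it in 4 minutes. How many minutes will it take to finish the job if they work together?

30/11 minutes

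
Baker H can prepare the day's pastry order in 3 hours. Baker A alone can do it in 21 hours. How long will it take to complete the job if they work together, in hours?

21/8 hours

With two workers the combined time is the product over the sum: 3·21/(3+21) = 63/24 = 21/8 hours.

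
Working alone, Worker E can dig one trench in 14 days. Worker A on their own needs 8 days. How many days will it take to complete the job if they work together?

56/11 days

Combined rate: 1/14 + 1/8 = (4 + 7)/56 = 11/56 per day.
Time = 1 ÷ (11/56) = 56/11 days.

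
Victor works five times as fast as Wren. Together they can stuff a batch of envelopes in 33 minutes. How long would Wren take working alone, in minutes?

Let Wren's rate be r; then Victor's rate is 5r, so together (5 + 1)r = 6r = 1/33.
Thus r = 1/198 per minute.
Wren alone: 198 minutes; Victor alone: 198/5 minutes.

198 minutes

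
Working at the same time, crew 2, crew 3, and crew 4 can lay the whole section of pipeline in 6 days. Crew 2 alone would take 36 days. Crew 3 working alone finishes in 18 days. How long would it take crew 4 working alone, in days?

Combined rate is 1/6 per day.
Known contribution: 1/36 + 1/18 = (1 + 2)/36 = 3/36 = 1/12 per day.
So crew 4's rate is 1/6 − 1/12 = 1/12, meaning 12 days alone.

12 days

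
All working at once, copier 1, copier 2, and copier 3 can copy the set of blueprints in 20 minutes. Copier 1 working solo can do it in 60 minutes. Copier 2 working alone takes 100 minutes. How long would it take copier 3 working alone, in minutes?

300/7 minutes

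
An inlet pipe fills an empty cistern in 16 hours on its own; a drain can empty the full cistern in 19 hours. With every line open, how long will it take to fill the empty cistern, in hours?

304/3 hours

Net rate = 1/16 − 1/19 = (19 − 16)/304 = 3/304 per hour.
Filling time = 1 ÷ (3/304) = 304/3 hours.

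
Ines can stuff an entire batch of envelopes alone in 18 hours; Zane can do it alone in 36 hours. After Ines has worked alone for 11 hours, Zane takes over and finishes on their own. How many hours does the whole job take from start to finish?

In 11 hours Ines does 11/18 of the job, leaving 7/18.
Zane works at 1/36 per hour, so finishing takes 7/18 ÷ 1/36 = 14 hours.
Total time = 11 + 14 = 25 hours.

25 hours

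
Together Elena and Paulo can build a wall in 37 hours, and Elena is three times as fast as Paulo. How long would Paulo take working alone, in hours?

Let Paulo's rate be r; then Elena's rate is 3r, so together (3 + 1)r = 4r = 1/37.
Thus r = 1/148 per hour.
Paulo alone: 148 hours; Elena alone: 148/3 hours.

148 hours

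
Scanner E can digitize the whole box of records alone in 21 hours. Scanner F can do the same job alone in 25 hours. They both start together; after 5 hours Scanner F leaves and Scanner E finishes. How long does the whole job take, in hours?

84/5 hours

In the first 5 hours the combined rate is 46/525, so 46/105 of the job is done, leaving 59/105.
After Scanner F leaves the rate is 1/21 per hour; the remaining 59/105 takes 59/5 hours.
Total = 5 + 59/5 = 84/5 hours.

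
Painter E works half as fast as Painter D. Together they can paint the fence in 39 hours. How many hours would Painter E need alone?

Let Painter D's rate be r; then Painter E's rate is (1/2)r, so together (1/2 + 1)r = (3/2)r = 1/39.
Thus r = 2/117 per hour.
Painter D alone: 117/2 hours; Painter E alone: 117 hours.

117 hours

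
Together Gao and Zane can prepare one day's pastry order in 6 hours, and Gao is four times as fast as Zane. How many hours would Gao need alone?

Let Zane's rate be r; then Gao's rate is 4r, so together (4 + 1)r = 5r = 1/6.
Thus r = 1/30 per hour.
Zane alone: 30 hours; Gao alone: 15/2 hours.

15/2 hours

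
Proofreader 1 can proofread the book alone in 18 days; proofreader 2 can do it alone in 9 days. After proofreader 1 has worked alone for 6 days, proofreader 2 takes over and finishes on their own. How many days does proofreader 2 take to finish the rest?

6 days

In 6 days proofreader 1 does 6/18 = 1/3 of the job, leaving 2/3.
Proofreader 2 works at 1/9 per day, so finishing takes 2/3 ÷ 1/9 = 6 days.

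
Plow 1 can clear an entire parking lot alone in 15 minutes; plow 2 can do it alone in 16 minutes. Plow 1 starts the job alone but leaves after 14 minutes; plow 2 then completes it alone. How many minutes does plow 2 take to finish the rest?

In 14 minutes plow 1 does 14/15 of the job, leaving 1/15.
Plow 2 works at 1/16 per minute, so finishing takes 1/15 ÷ 1/16 = 16/15 minutes.

16/15 minutes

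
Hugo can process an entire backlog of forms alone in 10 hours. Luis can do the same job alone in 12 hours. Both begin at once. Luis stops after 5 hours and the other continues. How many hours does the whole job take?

35/6 hours

In the first 5 hours the combined rate is 11/60, so 11/12 of the job is done, leaving 1/12.
After Luis leaves the rate is 1/10 per hour; the remaining 1/12 takes 5/6 hours.
Total = 5 + 5/6 = 35/6 hours.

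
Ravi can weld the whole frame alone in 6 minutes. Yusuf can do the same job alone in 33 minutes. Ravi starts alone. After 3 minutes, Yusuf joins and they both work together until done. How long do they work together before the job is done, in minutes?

In the first 3 minutes Ravi alone does 3/6 = 1/2 of the job, leaving 1/2.
Once everyone is working, combined rate: 1/6 + 1/33 = (11 + 2)/66 = 13/66 per minute.
Remaining 1/2 at 13/66 per minute takes 33/13 minutes.

33/13 minutes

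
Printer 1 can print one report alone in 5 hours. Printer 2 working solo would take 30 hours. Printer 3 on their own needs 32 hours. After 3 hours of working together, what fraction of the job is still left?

33/160

Combined rate: 1/5 + 1/30 + 1/32 = (96 + 16 + 15)/480 = 127/480 per hour.
In 3 hours they complete 3·127/480 = 127/160 of the job.
So 33/160 remains.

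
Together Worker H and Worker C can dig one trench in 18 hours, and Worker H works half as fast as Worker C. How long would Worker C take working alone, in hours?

Let Worker C's rate be r; then Worker H's rate is (1/2)r, so together (1/2 + 1)r = (3/2)r = 1/18.
Thus r = 1/27 per hour.
Worker C alone: 27 hours; Worker H alone: 54 hours.

27 hours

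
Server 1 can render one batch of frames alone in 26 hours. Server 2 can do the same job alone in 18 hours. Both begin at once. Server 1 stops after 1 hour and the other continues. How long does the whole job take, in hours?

In the first 1 hour the combined rate is 11/117, so 11/117 of the job is done, leaving 106/117.
After Server 1 leaves the rate is 1/18 per hour; the remaining 106/117 takes 212/13 hours.
Total = 1 + 212/13 = 225/13 hours.

225/13 hours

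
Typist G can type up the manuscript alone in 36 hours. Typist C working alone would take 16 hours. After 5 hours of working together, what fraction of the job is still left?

Combined rate: 1/36 + 1/16 = (4 + 9)/144 = 13/144 per hour.
In 5 hours they complete 5·13/144 = 65/144 of the job.
So 79/144 remains.

79/144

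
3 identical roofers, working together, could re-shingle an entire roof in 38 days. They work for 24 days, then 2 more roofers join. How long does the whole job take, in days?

162/5 days

One roofer does 1/114 of the job per day.
After 24 days with 3 roofers, 12/19 is done (7/19 left).
With 5 roofers the rate is 5/114, so the rest takes 7/19 ÷ 5/114 = 42/5 days.
Total = 24 + 42/5 = 162/5 days.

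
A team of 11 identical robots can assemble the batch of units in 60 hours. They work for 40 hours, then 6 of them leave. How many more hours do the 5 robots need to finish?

One robot does 1/660 of the job per hour.
After 40 hours with 11 robots, 2/3 is done (1/3 left).
With 5 robots the rate is 5/660 = 1/132, so the rest takes 1/3 ÷ 1/132 = 44 hours.

44 hours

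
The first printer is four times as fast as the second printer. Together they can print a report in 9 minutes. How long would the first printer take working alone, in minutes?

45/4 minutes

Let the second printer's rate be r; then the first printer's rate is 4r, so together (4 + 1)r = 5r = 1/9.
Thus r = 1/45 per minute.
The second printer alone: 45 minutes; the first printer alone: 45/4 minutes.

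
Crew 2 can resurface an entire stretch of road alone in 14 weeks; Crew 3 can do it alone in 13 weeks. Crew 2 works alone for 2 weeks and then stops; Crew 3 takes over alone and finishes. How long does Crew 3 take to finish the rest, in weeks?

In 2 weeks Crew 2 does 2/14 = 1/7 of the job, leaving 6/7.
Crew 3 works at 1/13 per week, so finishing takes 6/7 ÷ 1/13 = 78/7 weeks.

78/7 weeks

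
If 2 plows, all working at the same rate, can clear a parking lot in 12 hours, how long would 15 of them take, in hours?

8/5 hours

Total work is 2·12 = 24 plow-hours.
With 15 plows: 24/15 = 8/5 hours.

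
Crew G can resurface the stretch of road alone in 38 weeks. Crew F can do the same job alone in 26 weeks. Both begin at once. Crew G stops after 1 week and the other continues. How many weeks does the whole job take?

481/19 weeks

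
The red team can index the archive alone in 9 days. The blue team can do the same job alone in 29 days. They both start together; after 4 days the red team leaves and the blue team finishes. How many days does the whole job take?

145/9 days

In the first 4 days the combined rate is 38/261, so 152/261 of the job is done, leaving 109/261.
After the red team leaves the rate is 1/29 per day; the remaining 109/261 takes 109/9 days.
Total = 4 + 109/9 = 145/9 days.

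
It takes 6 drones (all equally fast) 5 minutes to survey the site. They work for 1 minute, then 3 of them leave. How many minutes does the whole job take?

One drone does 1/30 of the job per minute.
After 1 minute with 6 drones, 1/5 is done (4/5 left).
With 3 drones the rate is 3/30 = 1/10, so the rest takes 4/5 ÷ 1/10 = 8 minutes.
Total = 1 + 8 = 9 minutes.

9 minutes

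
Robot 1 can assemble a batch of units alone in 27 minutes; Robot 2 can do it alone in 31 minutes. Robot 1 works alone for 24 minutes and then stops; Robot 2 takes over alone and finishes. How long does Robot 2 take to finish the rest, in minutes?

31/9 minutes

In 24 minutes Robot 1 does 24/27 = 8/9 of the job, leaving 1/9.
Robot 2 works at 1/31 per minute, so finishing takes 1/9 ÷ 1/31 = 31/9 minutes.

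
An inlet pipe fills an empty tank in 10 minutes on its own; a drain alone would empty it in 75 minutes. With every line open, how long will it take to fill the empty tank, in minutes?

150/13 minutes

Net rate = 1/10 − 1/75 = (15 − 2)/150 = 13/150 per minute.
Filling time = 1 ÷ (13/150) = 150/13 minutes.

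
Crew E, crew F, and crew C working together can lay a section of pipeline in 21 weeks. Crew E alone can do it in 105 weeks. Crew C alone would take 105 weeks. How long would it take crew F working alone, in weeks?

35 weeks

Combined rate is 1/21 per week.
Known contribution: 1/105 + 1/105 = (1 + 1)/105 = 2/105 per week.
So crew F's rate is 1/21 − 2/105 = 1/35, meaning 35 weeks alone.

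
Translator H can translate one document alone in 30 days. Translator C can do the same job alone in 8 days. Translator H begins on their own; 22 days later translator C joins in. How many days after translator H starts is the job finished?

In the first 22 days translator H alone does 22/30 = 11/15 of the job, leaving 4/15.
Once everyone is working, combined rate: 1/30 + 1/8 = (4 + 15)/120 = 19/120 per day.
Remaining 4/15 at 19/120 per day takes 32/19 days.
Total from the start = 22 + 32/19 = 450/19 days.

450/19 days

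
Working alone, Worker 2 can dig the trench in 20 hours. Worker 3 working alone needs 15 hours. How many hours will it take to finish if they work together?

60/7 hours

Combined rate: 1/20 + 1/15 = (3 + 4)/60 = 7/60 per hour.
Time = 1 ÷ (7/60) = 60/7 hours.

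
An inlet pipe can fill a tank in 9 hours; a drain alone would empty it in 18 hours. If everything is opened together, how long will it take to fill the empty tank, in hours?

18 hours

Net rate = 1/9 − 1/18 = (2 − 1)/18 = 1/18 per hour.
Filling time = 1 ÷ (1/18) = 18 hours.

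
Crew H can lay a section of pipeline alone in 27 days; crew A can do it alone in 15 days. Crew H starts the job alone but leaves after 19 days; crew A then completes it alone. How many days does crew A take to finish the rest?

In 19 days crew H does 19/27 of the job, leaving 8/27.
Crew A works at 1/15 per day, so finishing takes 8/27 ÷ 1/15 = 40/9 days.

40/9 days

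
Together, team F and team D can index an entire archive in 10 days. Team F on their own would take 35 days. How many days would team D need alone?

Combined rate is 1/10 per day.
Known contribution: 1/35 per day.
So team D's rate is 1/10 − 1/35 = 1/14, meaning 14 days alone.

14 days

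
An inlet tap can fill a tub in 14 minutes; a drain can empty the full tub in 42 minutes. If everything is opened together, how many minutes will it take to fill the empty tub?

21 minutes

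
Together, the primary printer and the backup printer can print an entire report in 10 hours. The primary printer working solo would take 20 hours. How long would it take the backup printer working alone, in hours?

20 hours

Combined rate is 1/10 per hour.
Known contribution: 1/20 per hour.
So the backup printer's rate is 1/10 − 1/20 = 1/20, meaning 20 hours alone.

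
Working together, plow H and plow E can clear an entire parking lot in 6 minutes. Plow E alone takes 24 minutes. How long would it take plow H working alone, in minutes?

Combined rate is 1/6 per minute.
Known contribution: 1/24 per minute.
So plow H's rate is 1/6 − 1/24 = 1/8, meaning 8 minutes alone.

8 minutes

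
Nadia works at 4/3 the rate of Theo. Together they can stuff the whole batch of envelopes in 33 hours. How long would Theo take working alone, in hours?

Let Theo's rate be r; then Nadia's rate is (4/3)r, so together (4/3 + 1)r = (7/3)r = 1/33.
Thus r = 1/77 per hour.
Theo alone: 77 hours; Nadia alone: 231/4 hours.

77 hours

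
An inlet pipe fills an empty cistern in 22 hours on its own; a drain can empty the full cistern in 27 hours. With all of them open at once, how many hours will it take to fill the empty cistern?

594/5 hours

Net rate = 1/22 − 1/27 = (27 − 22)/594 = 5/594 per hour.
Filling time = 1 ÷ (5/594) = 594/5 hours.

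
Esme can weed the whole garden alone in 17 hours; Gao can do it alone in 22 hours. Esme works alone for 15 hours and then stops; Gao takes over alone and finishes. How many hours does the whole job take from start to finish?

In 15 hours Esme does 15/17 of the job, leaving 2/17.
Gao works at 1/22 per hour, so finishing takes 2/17 ÷ 1/22 = 44/17 hours.
Total time = 15 + 44/17 = 299/17 hours.

299/17 hours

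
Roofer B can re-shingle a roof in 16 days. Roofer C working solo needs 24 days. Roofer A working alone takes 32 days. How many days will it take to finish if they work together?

96/13 days

Combined rate: 1/16 + 1/24 + 1/32 = (6 + 4 + 3)/96 = 13/96 per day.
Time = 1 ÷ (13/96) = 96/13 days.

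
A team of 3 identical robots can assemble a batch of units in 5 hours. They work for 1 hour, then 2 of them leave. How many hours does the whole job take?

13 hours

One robot does 1/15 of the job per hour.
After 1 hour with 3 robots, 1/5 is done (4/5 left).
With 1 robot the rate is 1/15, so the rest takes 4/5 ÷ 1/15 = 12 hours.
Total = 1 + 12 = 13 hours.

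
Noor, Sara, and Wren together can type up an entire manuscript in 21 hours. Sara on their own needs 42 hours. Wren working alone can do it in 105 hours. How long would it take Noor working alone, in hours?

Combined rate is 1/21 per hour.
Known contribution: 1/42 + 1/105 = (5 + 2)/210 = 7/210 = 1/30 per hour.
So Noor's rate is 1/21 − 1/30 = 1/70, meaning 70 hours alone.

70 hours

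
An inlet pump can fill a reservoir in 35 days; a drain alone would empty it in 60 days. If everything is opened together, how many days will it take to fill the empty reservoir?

84 days

Net rate = 1/35 − 1/60 = (12 − 7)/420 = 5/420 = 1/84 per day.
Filling time = 1 ÷ (1/84) = 84 days.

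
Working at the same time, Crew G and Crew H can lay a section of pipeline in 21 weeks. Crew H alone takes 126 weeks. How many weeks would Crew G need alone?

126/5 weeks

Combined rate is 1/21 per week.
Known contribution: 1/126 per week.
So Crew G's rate is 1/21 − 1/126 = 5/126, meaning 126/5 weeks alone.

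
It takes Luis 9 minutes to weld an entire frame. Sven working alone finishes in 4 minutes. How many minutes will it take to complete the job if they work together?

With two workers the combined time is the product over the sum: 9·4/(9+4) = 36/13 minutes.

36/13 minutes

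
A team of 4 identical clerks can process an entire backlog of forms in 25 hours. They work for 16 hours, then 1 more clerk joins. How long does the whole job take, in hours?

One clerk does 1/100 of the job per hour.
After 16 hours with 4 clerks, 16/25 is done (9/25 left).
With 5 clerks the rate is 5/100 = 1/20, so the rest takes 9/25 ÷ 1/20 = 36/5 hours.
Total = 16 + 36/5 = 116/5 hours.

116/5 hours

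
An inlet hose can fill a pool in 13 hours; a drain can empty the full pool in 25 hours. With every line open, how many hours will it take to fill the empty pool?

325/12 hours

Net rate = 1/13 − 1/25 = (25 − 13)/325 = 12/325 per hour.
Filling time = 1 ÷ (12/325) = 325/12 hours.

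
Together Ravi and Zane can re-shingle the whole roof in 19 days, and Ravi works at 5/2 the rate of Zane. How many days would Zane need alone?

Let Zane's rate be r; then Ravi's rate is (5/2)r, so together (5/2 + 1)r = (7/2)r = 1/19.
Thus r = 2/133 per day.
Zane alone: 133/2 days; Ravi alone: 133/5 days.

133/2 days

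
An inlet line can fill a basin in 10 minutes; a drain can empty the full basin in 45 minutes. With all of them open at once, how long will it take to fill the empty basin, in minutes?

Net rate = 1/10 − 1/45 = (9 − 2)/90 = 7/90 per minute.
Filling time = 1 ÷ (7/90) = 90/7 minutes.

90/7 minutes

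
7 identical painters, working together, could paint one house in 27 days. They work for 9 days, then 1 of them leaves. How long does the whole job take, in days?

30 days

One painter does 1/189 of the job per day.
After 9 days with 7 painters, 1/3 is done (2/3 left).
With 6 painters the rate is 6/189 = 2/63, so the rest takes 2/3 ÷ 2/63 = 21 days.
Total = 9 + 21 = 30 days.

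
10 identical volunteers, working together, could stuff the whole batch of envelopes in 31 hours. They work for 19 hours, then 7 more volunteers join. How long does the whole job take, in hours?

443/17 hours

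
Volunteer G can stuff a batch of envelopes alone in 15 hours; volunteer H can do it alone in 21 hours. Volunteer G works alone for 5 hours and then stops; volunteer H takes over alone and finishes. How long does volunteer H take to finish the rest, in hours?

In 5 hours volunteer G does 5/15 = 1/3 of the job, leaving 2/3.
Volunteer H works at 1/21 per hour, so finishing takes 2/3 ÷ 1/21 = 14 hours.

14 hours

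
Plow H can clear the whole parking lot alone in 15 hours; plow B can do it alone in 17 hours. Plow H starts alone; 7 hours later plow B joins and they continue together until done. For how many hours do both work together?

17/4 hours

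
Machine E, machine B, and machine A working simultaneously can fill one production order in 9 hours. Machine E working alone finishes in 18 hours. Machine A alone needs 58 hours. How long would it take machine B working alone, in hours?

261/10 hours

Combined rate is 1/9 per hour.
Known contribution: 1/18 + 1/58 = (29 + 9)/522 = 38/522 = 19/261 per hour.
So machine B's rate is 1/9 − 19/261 = 10/261, meaning 261/10 hours alone.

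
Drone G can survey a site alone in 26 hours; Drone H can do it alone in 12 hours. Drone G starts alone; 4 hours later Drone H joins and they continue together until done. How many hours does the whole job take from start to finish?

208/19 hours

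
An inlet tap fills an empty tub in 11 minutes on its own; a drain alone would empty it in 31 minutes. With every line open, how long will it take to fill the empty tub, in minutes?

341/20 minutes

Net rate = 1/11 − 1/31 = (31 − 11)/341 = 20/341 per minute.
Filling time = 1 ÷ (20/341) = 341/20 minutes.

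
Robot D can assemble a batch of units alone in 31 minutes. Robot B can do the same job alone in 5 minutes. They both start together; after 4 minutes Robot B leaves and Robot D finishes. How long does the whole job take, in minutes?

31/5 minutes

In the first 4 minutes the combined rate is 36/155, so 144/155 of the job is done, leaving 11/155.
After Robot B leaves the rate is 1/31 per minute; the remaining 11/155 takes 11/5 minutes.
Total = 4 + 11/5 = 31/5 minutes.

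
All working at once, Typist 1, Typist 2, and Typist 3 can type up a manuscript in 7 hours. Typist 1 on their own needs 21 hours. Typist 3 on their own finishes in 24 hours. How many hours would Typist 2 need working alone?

Combined rate is 1/7 per hour.
Known contribution: 1/21 + 1/24 = (8 + 7)/168 = 15/168 = 5/56 per hour.
So Typist 2's rate is 1/7 − 5/56 = 3/56, meaning 56/3 hours alone.

56/3 hours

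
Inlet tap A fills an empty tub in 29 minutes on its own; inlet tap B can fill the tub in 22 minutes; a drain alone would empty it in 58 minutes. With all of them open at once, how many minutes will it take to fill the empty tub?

319/20 minutes

Net rate = 1/29 + 1/22 − 1/58 = (22 + 29 − 11)/638 = 40/638 = 20/319 per minute.
Filling time = 1 ÷ (20/319) = 319/20 minutes.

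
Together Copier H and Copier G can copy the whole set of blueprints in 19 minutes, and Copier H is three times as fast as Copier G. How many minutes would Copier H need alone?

Let Copier G's rate be r; then Copier H's rate is 3r, so together (3 + 1)r = 4r = 1/19.
Thus r = 1/76 per minute.
Copier G alone: 76 minutes; Copier H alone: 76/3 minutes.

76/3 minutes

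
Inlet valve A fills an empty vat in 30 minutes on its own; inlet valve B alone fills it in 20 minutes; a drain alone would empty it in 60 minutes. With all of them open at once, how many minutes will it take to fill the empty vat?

Net rate = 1/30 + 1/20 − 1/60 = (2 + 3 − 1)/60 = 4/60 = 1/15 per minute.
Filling time = 1 ÷ (1/15) = 15 minutes.

15 minutes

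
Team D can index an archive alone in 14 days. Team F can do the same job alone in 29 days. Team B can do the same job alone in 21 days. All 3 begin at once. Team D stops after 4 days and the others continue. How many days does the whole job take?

In the first 4 days the combined rate is 187/1218, so 374/609 of the job is done, leaving 235/609.
After Team D leaves the rate is 50/609 per day; the remaining 235/609 takes 47/10 days.
Total = 4 + 47/10 = 87/10 days.

87/10 days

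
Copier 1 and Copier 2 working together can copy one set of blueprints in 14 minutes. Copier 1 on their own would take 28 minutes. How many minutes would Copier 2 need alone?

28 minutes

Combined rate is 1/14 per minute.
Known contribution: 1/28 per minute.
So Copier 2's rate is 1/14 − 1/28 = 1/28, meaning 28 minutes alone.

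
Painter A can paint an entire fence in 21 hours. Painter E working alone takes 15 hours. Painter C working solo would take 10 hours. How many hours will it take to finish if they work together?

Combined rate: 1/21 + 1/15 + 1/10 = (10 + 14 + 21)/210 = 45/210 = 3/14 per hour.
Time = 1 ÷ (3/14) = 14/3 hours.

14/3 hours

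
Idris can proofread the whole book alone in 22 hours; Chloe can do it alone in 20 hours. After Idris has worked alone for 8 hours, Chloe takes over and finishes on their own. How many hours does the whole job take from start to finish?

228/11 hours

In 8 hours Idris does 8/22 = 4/11 of the job, leaving 7/11.
Chloe works at 1/20 per hour, so finishing takes 7/11 ÷ 1/20 = 140/11 hours.
Total time = 8 + 140/11 = 228/11 hours.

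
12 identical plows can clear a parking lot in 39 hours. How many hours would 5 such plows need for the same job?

468/5 hours

Total work is 12·39 = 468 plow-hours.
With 5 plows: 468/5 hours.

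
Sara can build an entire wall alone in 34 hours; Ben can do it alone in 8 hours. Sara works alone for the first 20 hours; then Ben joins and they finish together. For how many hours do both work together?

8/3 hours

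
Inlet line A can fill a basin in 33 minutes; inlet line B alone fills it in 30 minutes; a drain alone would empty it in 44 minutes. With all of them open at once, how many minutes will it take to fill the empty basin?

220/9 minutes

Net rate = 1/33 + 1/30 − 1/44 = (20 + 22 − 15)/660 = 27/660 = 9/220 per minute.
Filling time = 1 ÷ (9/220) = 220/9 minutes.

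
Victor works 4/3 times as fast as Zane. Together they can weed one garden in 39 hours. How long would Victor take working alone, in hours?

Let Zane's rate be r; then Victor's rate is (4/3)r, so together (4/3 + 1)r = (7/3)r = 1/39.
Thus r = 1/91 per hour.
Zane alone: 91 hours; Victor alone: 273/4 hours.

273/4 hours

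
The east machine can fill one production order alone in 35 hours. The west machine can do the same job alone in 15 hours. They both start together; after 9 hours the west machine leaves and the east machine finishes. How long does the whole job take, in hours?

14 hours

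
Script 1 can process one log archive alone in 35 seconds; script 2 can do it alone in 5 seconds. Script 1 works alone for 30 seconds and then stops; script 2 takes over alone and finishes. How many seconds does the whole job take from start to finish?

215/7 seconds

In 30 seconds script 1 does 30/35 = 6/7 of the job, leaving 1/7.
Script 2 works at 1/5 per second, so finishing takes 1/7 ÷ 1/5 = 5/7 seconds.
Total time = 30 + 5/7 = 215/7 seconds.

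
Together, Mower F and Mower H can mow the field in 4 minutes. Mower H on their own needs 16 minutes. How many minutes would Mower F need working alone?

16/3 minutes

Combined rate is 1/4 per minute.
Known contribution: 1/16 per minute.
So Mower F's rate is 1/4 − 1/16 = 3/16, meaning 16/3 minutes alone.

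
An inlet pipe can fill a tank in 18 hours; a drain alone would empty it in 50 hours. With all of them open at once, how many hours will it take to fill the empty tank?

Net rate = 1/18 − 1/50 = (25 − 9)/450 = 16/450 = 8/225 per hour.
Filling time = 1 ÷ (8/225) = 225/8 hours.

225/8 hours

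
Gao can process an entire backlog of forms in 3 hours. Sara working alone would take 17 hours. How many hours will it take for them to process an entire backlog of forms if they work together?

51/20 hours

Combined rate: 1/3 + 1/17 = (17 + 3)/51 = 20/51 per hour.
Time = 1 ÷ (20/51) = 51/20 hours.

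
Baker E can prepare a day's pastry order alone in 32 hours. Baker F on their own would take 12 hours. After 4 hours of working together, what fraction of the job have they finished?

11/24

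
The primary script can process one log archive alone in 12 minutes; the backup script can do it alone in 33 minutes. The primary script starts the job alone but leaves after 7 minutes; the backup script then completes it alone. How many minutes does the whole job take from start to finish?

83/4 minutes

In 7 minutes the primary script does 7/12 of the job, leaving 5/12.
The backup script works at 1/33 per minute, so finishing takes 5/12 ÷ 1/33 = 55/4 minutes.
Total time = 7 + 55/4 = 83/4 minutes.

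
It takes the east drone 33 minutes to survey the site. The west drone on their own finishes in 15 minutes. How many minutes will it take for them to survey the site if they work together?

Combined rate: 1/33 + 1/15 = (5 + 11)/165 = 16/165 per minute.
Time = 1 ÷ (16/165) = 165/16 minutes.

165/16 minutes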